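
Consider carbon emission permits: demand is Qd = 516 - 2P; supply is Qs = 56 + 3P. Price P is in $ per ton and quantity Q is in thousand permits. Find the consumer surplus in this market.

Consumer surplus = 27556

The market clears where 516 - 2P = 56 + 3P. Rearranging, 5P = 460, hence P* = 92.
From the demand curve, Q* = 516 - 2(92) = 332.
Demand choke price (Qd = 0): P = 516/2 = 258. Consumer surplus = ½ × (258 - 92) × 332 = 27556.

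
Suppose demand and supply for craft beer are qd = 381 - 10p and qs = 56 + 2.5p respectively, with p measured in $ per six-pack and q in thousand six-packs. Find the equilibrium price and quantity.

Equating demand and supply, 381 - 10p = 56 + 2.5p gives 12.5p = 325, so p* = 26.
From the demand curve, q* = 381 - 10(26) = 121.

p* = 26, q* = 121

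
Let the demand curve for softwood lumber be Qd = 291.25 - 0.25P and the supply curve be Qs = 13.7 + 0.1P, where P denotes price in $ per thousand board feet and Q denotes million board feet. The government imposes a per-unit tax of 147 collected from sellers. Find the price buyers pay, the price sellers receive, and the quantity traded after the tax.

With a tax of 147 on sellers, they supply based on the net price P_s = P_b - 147, so Qs = -1 + 0.1P_b.
Market clearing requires 291.25 - 0.25P_b = -1 + 0.1P_b; hence 292.25 = 0.35P_b and P_b = 835.
Then P_s = 835 - 147 = 688 and Q = 291.25 - 0.25(835) = 82.5.

P_b = 835, P_s = 688, Q = 82.5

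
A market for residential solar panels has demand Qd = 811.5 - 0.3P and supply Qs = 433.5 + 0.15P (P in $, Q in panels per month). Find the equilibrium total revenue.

Total revenue = 469980

The market clears where 811.5 - 0.3P = 433.5 + 0.15P. Rearranging, 0.45P = 378, hence P* = 840.
From the demand curve, Q* = 811.5 - 0.3(840) = 559.5.
Total revenue = P* × Q* = 840 × 559.5 = 469980.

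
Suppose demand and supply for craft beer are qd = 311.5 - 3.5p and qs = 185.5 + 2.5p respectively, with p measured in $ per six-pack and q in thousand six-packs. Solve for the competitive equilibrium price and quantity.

At equilibrium qd = qs, so 311.5 - 3.5p = 185.5 + 2.5p; collecting terms, 126 = 6p and p* = 21.
Substitute back: q* = 311.5 - 3.5(21) = 238.

p* = 21, q* = 238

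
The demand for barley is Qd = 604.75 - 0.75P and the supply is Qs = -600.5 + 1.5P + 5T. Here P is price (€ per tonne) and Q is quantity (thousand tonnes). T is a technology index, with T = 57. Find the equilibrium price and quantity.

With T = 57, supply is Qs = -315.5 + 1.5P.
Equating demand and supply, 604.75 - 0.75P = -315.5 + 1.5P gives 2.25P = 920.25, so P* = 409.
From the demand curve, Q* = 604.75 - 0.75(409) = 298.

P* = 409, Q* = 298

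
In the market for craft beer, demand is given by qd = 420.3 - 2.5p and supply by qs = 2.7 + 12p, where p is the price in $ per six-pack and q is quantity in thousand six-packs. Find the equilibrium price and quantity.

The market clears where 420.3 - 2.5p = 2.7 + 12p. Rearranging, 14.5p = 417.6, hence p* = 28.8.
Then q* = 420.3 - 2.5(28.8) = 348.3.

p* = 28.8, q* = 348.3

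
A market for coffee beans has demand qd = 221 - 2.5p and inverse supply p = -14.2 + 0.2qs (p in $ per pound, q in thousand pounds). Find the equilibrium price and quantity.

Solving each curve for q: qs = 71 + 5p.
At equilibrium qd = qs, so 221 - 2.5p = 71 + 5p; collecting terms, 150 = 7.5p and p* = 20.
From the demand curve, q* = 221 - 2.5(20) = 171.

p* = 20, q* = 171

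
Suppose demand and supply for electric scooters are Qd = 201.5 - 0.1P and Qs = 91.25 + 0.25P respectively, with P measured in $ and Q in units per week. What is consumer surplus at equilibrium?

At equilibrium Qd = Qs, so 201.5 - 0.1P = 91.25 + 0.25P; collecting terms, 110.25 = 0.35P and P* = 315.
Substitute back: Q* = 201.5 - 0.1(315) = 170.
Demand choke price (Qd = 0): P = 201.5/0.1 = 2015. Consumer surplus = ½ × (2015 - 315) × 170 = 144500.

Consumer surplus = 144500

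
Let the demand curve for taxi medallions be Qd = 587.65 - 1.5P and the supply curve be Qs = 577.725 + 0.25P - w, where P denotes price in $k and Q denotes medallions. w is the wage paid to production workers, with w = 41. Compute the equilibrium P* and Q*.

P* = 29.1, Q* = 544

With w = 41, supply is Qs = 536.725 + 0.25P.
At equilibrium Qd = Qs, so 587.65 - 1.5P = 536.725 + 0.25P; collecting terms, 50.925 = 1.75P and P* = 29.1.
Then Q* = 587.65 - 1.5(29.1) = 544.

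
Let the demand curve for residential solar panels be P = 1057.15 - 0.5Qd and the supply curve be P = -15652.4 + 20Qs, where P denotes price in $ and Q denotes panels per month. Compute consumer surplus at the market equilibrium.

Rewriting in direct form: Qd = 2114.3 - 2P and Qs = 782.62 + 0.05P.
Set Qd = Qs: 2114.3 - 2P = 782.62 + 0.05P, so 1331.68 = 2.05P and P* = 649.6.
From the demand curve, Q* = 2114.3 - 2(649.6) = 815.1.
Demand choke price (Qd = 0): P = 2114.3/2 = 1057.15. Consumer surplus = ½ × (1057.15 - 649.6) × 815.1 = 166097.0025.

Consumer surplus = 166097.0025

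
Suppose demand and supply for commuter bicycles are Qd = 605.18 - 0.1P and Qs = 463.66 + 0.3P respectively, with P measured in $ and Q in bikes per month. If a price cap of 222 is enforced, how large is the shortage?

Shortage = 52.72

Evaluating both curves at the ceiling price 222 gives Qd = 582.98, Qs = 530.26.
Shortage = Qd - Qs = 582.98 - 530.26 = 52.72.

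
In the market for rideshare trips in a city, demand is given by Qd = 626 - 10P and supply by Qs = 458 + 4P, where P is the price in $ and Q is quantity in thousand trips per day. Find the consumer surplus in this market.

The market clears where 626 - 10P = 458 + 4P. Rearranging, 14P = 168, hence P* = 12.
Plugging P* into demand: Q* = 626 - 10(12) = 506.
Demand choke price (Qd = 0): P = 626/10 = 62.6. Consumer surplus = ½ × (62.6 - 12) × 506 = 12801.8.

Consumer surplus = 12801.8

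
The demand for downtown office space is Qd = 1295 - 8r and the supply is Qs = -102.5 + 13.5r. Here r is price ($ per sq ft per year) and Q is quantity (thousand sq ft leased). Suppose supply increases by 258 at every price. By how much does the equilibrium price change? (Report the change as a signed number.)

The market clears where 1295 - 8r = -102.5 + 13.5r. Rearranging, 21.5r = 1397.5, hence r* = 65.
From the demand curve, Q* = 1295 - 8(65) = 775.
After the shift, supply is Qs = 155.5 + 13.5r.
Re-solving, 21.5r = 1139.5 gives r = 53 and Q = 871.
Δr = 53 - 65 = -12.

Δr = -12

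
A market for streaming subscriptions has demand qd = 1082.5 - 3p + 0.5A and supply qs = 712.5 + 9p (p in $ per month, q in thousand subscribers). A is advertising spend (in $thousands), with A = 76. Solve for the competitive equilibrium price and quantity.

p* = 34, q* = 1018.5

With A = 76, demand is qd = 1120.5 - 3p.
Set qd = qs: 1120.5 - 3p = 712.5 + 9p, so 408 = 12p and p* = 34.
Then q* = 1120.5 - 3(34) = 1018.5.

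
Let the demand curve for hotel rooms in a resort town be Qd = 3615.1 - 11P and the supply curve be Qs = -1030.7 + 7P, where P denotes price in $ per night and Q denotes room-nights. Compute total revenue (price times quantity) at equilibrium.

Total revenue = 200285.6

At equilibrium Qd = Qs, so 3615.1 - 11P = -1030.7 + 7P; collecting terms, 4645.8 = 18P and P* = 258.1.
Substitute back: Q* = 3615.1 - 11(258.1) = 776.
Total revenue = P* × Q* = 258.1 × 776 = 200285.6.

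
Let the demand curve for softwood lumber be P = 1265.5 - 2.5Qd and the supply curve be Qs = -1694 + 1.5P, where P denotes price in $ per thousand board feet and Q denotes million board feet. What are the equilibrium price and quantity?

Solving each curve for Q: Qd = 506.2 - 0.4P.
Set Qd = Qs: 506.2 - 0.4P = -1694 + 1.5P, so 2200.2 = 1.9P and P* = 1158.
Then Q* = 506.2 - 0.4(1158) = 43.

P* = 1158, Q* = 43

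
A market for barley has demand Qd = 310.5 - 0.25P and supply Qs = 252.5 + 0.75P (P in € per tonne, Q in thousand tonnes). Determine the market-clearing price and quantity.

P* = 58, Q* = 296

At equilibrium Qd = Qs, so 310.5 - 0.25P = 252.5 + 0.75P; collecting terms, 58 = P and P* = 58.
Then Q* = 310.5 - 0.25(58) = 296.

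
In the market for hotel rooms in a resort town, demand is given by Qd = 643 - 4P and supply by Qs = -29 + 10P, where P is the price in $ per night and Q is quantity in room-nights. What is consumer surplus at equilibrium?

Consumer surplus = 25425.125

Set Qd = Qs: 643 - 4P = -29 + 10P, so 672 = 14P and P* = 48.
Then Q* = 643 - 4(48) = 451.
Demand choke price (Qd = 0): P = 643/4 = 160.75. Consumer surplus = ½ × (160.75 - 48) × 451 = 25425.125.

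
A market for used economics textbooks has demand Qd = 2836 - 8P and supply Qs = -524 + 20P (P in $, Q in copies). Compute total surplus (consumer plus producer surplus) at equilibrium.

Total surplus = 307945.4

Set Qd = Qs: 2836 - 8P = -524 + 20P, so 3360 = 28P and P* = 120.
Plugging P* into demand: Q* = 2836 - 8(120) = 1876.
Demand choke price = 354.5; supply choke price = 26.2. CS = ½(354.5 - 120)(1876) = 219961; PS = ½(120 - 26.2)(1876) = 87984.4. Total surplus = 307945.4.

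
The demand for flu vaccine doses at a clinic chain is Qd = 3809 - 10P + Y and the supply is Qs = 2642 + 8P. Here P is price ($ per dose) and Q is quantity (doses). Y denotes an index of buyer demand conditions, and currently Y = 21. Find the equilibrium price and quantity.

With Y = 21, demand is Qd = 3830 - 10P.
Equating demand and supply, 3830 - 10P = 2642 + 8P gives 18P = 1188, so P* = 66.
Plugging P* into demand: Q* = 3830 - 10(66) = 3170.

P* = 66, Q* = 3170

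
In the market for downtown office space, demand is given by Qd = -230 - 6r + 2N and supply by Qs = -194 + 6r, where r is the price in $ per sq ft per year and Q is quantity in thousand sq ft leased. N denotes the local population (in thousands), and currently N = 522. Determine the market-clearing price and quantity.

r* = 84, Q* = 310

With N = 522, demand is Qd = 814 - 6r.
The market clears where 814 - 6r = -194 + 6r. Rearranging, 12r = 1008, hence r* = 84.
Then Q* = 814 - 6(84) = 310.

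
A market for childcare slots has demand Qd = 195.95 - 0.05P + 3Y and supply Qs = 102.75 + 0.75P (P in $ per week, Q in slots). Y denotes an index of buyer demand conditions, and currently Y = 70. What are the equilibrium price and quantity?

With Y = 70, demand is Qd = 405.95 - 0.05P.
The market clears where 405.95 - 0.05P = 102.75 + 0.75P. Rearranging, 0.8P = 303.2, hence P* = 379.
Then Q* = 405.95 - 0.05(379) = 387.

P* = 379, Q* = 387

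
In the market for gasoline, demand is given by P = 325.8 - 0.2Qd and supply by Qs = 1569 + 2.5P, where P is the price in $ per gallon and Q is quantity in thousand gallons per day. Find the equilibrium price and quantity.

P* = 8, Q* = 1589

Inverting to quantity form: Qd = 1629 - 5P.
Equating demand and supply, 1629 - 5P = 1569 + 2.5P gives 7.5P = 60, so P* = 8.
From the demand curve, Q* = 1629 - 5(8) = 1589.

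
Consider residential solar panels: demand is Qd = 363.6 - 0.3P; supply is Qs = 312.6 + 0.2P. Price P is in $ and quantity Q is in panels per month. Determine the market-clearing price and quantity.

At equilibrium Qd = Qs, so 363.6 - 0.3P = 312.6 + 0.2P; collecting terms, 51 = 0.5P and P* = 102.
Then Q* = 363.6 - 0.3(102) = 333.

P* = 102, Q* = 333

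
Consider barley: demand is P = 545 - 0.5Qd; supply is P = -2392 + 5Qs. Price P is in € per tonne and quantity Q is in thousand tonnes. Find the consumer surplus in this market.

Consumer surplus = 71289

In direct form, Qd = 1090 - 2P and Qs = 478.4 + 0.2P.
At equilibrium Qd = Qs, so 1090 - 2P = 478.4 + 0.2P; collecting terms, 611.6 = 2.2P and P* = 278.
From the demand curve, Q* = 1090 - 2(278) = 534.
Demand choke price (Qd = 0): P = 1090/2 = 545. Consumer surplus = ½ × (545 - 278) × 534 = 71289.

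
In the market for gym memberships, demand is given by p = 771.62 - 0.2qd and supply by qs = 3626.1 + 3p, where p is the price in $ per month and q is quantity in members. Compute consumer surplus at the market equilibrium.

Solving each curve for q: qd = 3858.1 - 5p.
Set qd = qs: 3858.1 - 5p = 3626.1 + 3p, so 232 = 8p and p* = 29.
Then q* = 3858.1 - 5(29) = 3713.1.
Demand choke price (qd = 0): p = 3858.1/5 = 771.62. Consumer surplus = ½ × (771.62 - 29) × 3713.1 = 1378711.161.

Consumer surplus = 1378711.161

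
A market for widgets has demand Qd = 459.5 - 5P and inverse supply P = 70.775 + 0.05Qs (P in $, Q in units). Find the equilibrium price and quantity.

P* = 75, Q* = 84.5

Solving each curve for Q: Qs = -1415.5 + 20P.
The market clears where 459.5 - 5P = -1415.5 + 20P. Rearranging, 25P = 1875, hence P* = 75.
Substitute back: Q* = 459.5 - 5(75) = 84.5.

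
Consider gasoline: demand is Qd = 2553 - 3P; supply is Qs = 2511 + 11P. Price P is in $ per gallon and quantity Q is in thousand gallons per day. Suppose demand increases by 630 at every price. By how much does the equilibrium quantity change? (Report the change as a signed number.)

At equilibrium Qd = Qs, so 2553 - 3P = 2511 + 11P; collecting terms, 42 = 14P and P* = 3.
From the demand curve, Q* = 2553 - 3(3) = 2544.
After the shift, demand is Qd = 3183 - 3P.
The new intersection has 672 = 14P, i.e. P = 48, Q = 3039.
ΔQ = 3039 - 2544 = 495.

ΔQ = 495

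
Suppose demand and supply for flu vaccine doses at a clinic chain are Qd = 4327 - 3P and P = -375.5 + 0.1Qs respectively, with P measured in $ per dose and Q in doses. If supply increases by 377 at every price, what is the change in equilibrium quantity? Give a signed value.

ΔQ = 87

Inverting to quantity form: Qs = 3755 + 10P.
Equating demand and supply, 4327 - 3P = 3755 + 10P gives 13P = 572, so P* = 44.
From the demand curve, Q* = 4327 - 3(44) = 4195.
After the shift, supply is Qs = 4132 + 10P.
New equilibrium: 195 = 13P, so P = 15 and Q = 4282.
ΔQ = 4282 - 4195 = 87.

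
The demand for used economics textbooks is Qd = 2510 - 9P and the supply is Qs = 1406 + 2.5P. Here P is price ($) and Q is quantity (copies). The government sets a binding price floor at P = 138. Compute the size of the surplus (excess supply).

Surplus = 483

At P = 138: Qd = 1268 and Qs = 1751.
Surplus = Qs - Qd = 1751 - 1268 = 483.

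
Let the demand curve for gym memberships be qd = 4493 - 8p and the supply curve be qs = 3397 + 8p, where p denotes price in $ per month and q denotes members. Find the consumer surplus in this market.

Equating demand and supply, 4493 - 8p = 3397 + 8p gives 16p = 1096, so p* = 68.5.
Then q* = 4493 - 8(68.5) = 3945.
Demand choke price (qd = 0): p = 4493/8 = 561.625. Consumer surplus = ½ × (561.625 - 68.5) × 3945 = 972689.0625.

Consumer surplus = 972689.0625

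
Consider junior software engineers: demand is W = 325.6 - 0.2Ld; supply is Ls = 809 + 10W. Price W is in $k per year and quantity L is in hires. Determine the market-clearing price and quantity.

W* = 54.6, L* = 1355

In direct form, Ld = 1628 - 5W.
Set Ld = Ls: 1628 - 5W = 809 + 10W, so 819 = 15W and W* = 54.6.
Substitute back: L* = 1628 - 5(54.6) = 1355.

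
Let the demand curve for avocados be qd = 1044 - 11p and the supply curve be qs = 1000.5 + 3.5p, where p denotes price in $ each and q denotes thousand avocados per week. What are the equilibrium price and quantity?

p* = 3, q* = 1011

The market clears where 1044 - 11p = 1000.5 + 3.5p. Rearranging, 14.5p = 43.5, hence p* = 3.
Plugging p* into demand: q* = 1044 - 11(3) = 1011.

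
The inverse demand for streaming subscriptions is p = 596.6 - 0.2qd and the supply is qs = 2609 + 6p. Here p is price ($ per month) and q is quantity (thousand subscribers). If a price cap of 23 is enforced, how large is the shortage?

Shortage = 121

Solving each curve for q: qd = 2983 - 5p.
With p fixed at 23, quantity demanded is 2868 and quantity supplied is 2747.
Shortage = qd - qs = 2868 - 2747 = 121.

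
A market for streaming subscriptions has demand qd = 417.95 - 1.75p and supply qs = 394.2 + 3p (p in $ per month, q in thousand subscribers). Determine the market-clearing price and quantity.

Equating demand and supply, 417.95 - 1.75p = 394.2 + 3p gives 4.75p = 23.75, so p* = 5.
Substitute back: q* = 417.95 - 1.75(5) = 409.2.

p* = 5, q* = 409.2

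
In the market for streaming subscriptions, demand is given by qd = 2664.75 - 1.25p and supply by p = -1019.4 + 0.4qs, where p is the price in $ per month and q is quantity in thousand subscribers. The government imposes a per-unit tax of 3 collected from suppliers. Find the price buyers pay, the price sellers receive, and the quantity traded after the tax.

Solving each curve for q: qs = 2548.5 + 2.5p.
With a tax of 3 on suppliers, they supply based on the net price p_s = p_b - 3, so qs = 2541 + 2.5p_b.
Equate demand and the shifted supply: 2664.75 - 1.25p_b = 2541 + 2.5p_b, giving 3.75p_b = 123.75, so p_b = 33.
So p_s = 30 and the quantity traded is q = 2664.75 - 1.25(33) = 2623.5.

p_b = 33, p_s = 30, q = 2623.5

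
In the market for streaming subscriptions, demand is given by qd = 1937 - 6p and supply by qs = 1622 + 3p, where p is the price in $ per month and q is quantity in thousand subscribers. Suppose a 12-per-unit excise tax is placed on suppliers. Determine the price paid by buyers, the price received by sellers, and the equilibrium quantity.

p_b = 39, p_s = 27, q = 1703

Suppliers keep p_s = p_b - 12 per unit, so supply in terms of the buyer price is qs = 1586 + 3p_b.
Market clearing requires 1937 - 6p_b = 1586 + 3p_b; hence 351 = 9p_b and p_b = 39.
Then p_s = 39 - 12 = 27 and q = 1937 - 6(39) = 1703.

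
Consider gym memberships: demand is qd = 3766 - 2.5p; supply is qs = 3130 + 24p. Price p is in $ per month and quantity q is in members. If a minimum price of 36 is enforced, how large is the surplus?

Surplus = 318

At p = 36: qd = 3676 and qs = 3994.
Surplus = qs - qd = 3994 - 3676 = 318.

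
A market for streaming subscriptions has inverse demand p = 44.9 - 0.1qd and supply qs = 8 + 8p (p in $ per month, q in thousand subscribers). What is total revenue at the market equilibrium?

In direct form, qd = 449 - 10p.
Set qd = qs: 449 - 10p = 8 + 8p, so 441 = 18p and p* = 24.5.
Substitute back: q* = 449 - 10(24.5) = 204.
Total revenue = p* × q* = 24.5 × 204 = 4998.

Total revenue = 4998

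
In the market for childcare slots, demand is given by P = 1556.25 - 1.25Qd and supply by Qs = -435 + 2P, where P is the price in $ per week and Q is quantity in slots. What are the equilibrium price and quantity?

P* = 600, Q* = 765

Solving each curve for Q: Qd = 1245 - 0.8P.
Equating demand and supply, 1245 - 0.8P = -435 + 2P gives 2.8P = 1680, so P* = 600.
Substitute back: Q* = 1245 - 0.8(600) = 765.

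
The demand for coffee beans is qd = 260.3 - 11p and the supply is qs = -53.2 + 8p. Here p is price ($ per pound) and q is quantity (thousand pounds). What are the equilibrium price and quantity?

p* = 16.5, q* = 78.8

Equating demand and supply, 260.3 - 11p = -53.2 + 8p gives 19p = 313.5, so p* = 16.5.
Then q* = 260.3 - 11(16.5) = 78.8.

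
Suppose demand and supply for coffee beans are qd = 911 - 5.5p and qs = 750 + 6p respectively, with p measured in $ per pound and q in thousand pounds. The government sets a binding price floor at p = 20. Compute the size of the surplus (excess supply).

Evaluating both curves at the floor price 20 gives qd = 801, qs = 870.
Surplus = qs - qd = 870 - 801 = 69.

Surplus = 69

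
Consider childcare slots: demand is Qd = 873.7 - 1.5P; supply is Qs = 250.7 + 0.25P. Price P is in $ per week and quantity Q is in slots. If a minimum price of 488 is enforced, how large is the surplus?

Surplus = 231

With P fixed at 488, quantity demanded is 141.7 and quantity supplied is 372.7.
Surplus = Qs - Qd = 372.7 - 141.7 = 231.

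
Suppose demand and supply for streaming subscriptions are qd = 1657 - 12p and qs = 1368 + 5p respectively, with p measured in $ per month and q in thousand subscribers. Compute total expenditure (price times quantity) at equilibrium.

Equating demand and supply, 1657 - 12p = 1368 + 5p gives 17p = 289, so p* = 17.
Substitute back: q* = 1657 - 12(17) = 1453.
Total expenditure = p* × q* = 17 × 1453 = 24701.

Total expenditure = 24701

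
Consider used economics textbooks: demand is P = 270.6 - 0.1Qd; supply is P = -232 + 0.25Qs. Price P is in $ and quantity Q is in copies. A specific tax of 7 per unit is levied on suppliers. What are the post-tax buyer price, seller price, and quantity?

Inverting to quantity form: Qd = 2706 - 10P and Qs = 928 + 4P.
Suppliers keep P_s = P_b - 7 per unit, so supply in terms of the buyer price is Qs = 900 + 4P_b.
Market clearing requires 2706 - 10P_b = 900 + 4P_b; hence 1806 = 14P_b and P_b = 129.
Then P_s = 129 - 7 = 122 and Q = 2706 - 10(129) = 1416.

P_b = 129, P_s = 122, Q = 1416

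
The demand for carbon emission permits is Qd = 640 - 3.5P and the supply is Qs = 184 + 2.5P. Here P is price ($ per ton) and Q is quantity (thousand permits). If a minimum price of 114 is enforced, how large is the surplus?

Surplus = 228

Evaluating both curves at the floor price 114 gives Qd = 241, Qs = 469.
Surplus = Qs - Qd = 469 - 241 = 228.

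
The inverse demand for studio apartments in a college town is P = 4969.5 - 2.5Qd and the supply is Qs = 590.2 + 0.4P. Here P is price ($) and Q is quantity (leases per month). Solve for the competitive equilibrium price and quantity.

P* = 1747, Q* = 1289

Inverting to quantity form: Qd = 1987.8 - 0.4P.
Equating demand and supply, 1987.8 - 0.4P = 590.2 + 0.4P gives 0.8P = 1397.6, so P* = 1747.
Plugging P* into demand: Q* = 1987.8 - 0.4(1747) = 1289.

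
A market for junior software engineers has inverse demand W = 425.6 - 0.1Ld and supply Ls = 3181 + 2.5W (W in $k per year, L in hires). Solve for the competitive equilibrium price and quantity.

W* = 86, L* = 3396

In direct form, Ld = 4256 - 10W.
The market clears where 4256 - 10W = 3181 + 2.5W. Rearranging, 12.5W = 1075, hence W* = 86.
Plugging W* into demand: L* = 4256 - 10(86) = 3396.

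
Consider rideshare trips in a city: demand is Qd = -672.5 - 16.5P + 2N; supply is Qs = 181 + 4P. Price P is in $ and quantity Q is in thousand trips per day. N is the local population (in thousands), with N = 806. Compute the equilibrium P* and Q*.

P* = 37, Q* = 329

With N = 806, demand is Qd = 939.5 - 16.5P.
At equilibrium Qd = Qs, so 939.5 - 16.5P = 181 + 4P; collecting terms, 758.5 = 20.5P and P* = 37.
Plugging P* into demand: Q* = 939.5 - 16.5(37) = 329.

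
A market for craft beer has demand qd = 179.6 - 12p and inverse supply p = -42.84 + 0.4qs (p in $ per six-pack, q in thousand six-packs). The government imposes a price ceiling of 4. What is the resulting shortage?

Rewriting in direct form: qs = 107.1 + 2.5p.
Evaluating both curves at the ceiling price 4 gives qd = 131.6, qs = 117.1.
Shortage = qd - qs = 131.6 - 117.1 = 14.5.

Shortage = 14.5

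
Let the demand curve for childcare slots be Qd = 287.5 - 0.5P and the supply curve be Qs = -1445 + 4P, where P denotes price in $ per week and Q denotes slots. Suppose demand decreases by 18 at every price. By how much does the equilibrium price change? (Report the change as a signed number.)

At equilibrium Qd = Qs, so 287.5 - 0.5P = -1445 + 4P; collecting terms, 1732.5 = 4.5P and P* = 385.
From the demand curve, Q* = 287.5 - 0.5(385) = 95.
After the shift, demand is Qd = 269.5 - 0.5P.
New equilibrium: 1714.5 = 4.5P, so P = 381 and Q = 79.
ΔP = 381 - 385 = -4.

ΔP = -4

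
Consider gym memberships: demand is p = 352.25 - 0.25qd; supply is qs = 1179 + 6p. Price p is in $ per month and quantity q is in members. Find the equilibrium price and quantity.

Rewriting in direct form: qd = 1409 - 4p.
At equilibrium qd = qs, so 1409 - 4p = 1179 + 6p; collecting terms, 230 = 10p and p* = 23.
From the demand curve, q* = 1409 - 4(23) = 1317.

p* = 23, q* = 1317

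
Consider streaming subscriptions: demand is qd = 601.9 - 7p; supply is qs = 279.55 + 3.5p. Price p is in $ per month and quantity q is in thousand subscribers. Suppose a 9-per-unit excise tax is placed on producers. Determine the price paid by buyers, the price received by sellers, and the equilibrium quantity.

p_b = 33.7, p_s = 24.7, q = 366

Producers keep p_s = p_b - 9 per unit, so supply in terms of the buyer price is qs = 248.05 + 3.5p_b.
Set qd = qs: 601.9 - 7p_b = 248.05 + 3.5p_b, so 353.85 = 10.5p_b and p_b = 33.7.
So p_s = 24.7 and the quantity traded is q = 601.9 - 7(33.7) = 366.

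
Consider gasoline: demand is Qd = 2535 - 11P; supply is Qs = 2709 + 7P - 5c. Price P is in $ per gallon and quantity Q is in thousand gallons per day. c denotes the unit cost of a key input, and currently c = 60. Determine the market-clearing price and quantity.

P* = 7, Q* = 2458

With c = 60, supply is Qs = 2409 + 7P.
The market clears where 2535 - 11P = 2409 + 7P. Rearranging, 18P = 126, hence P* = 7.
Plugging P* into demand: Q* = 2535 - 11(7) = 2458.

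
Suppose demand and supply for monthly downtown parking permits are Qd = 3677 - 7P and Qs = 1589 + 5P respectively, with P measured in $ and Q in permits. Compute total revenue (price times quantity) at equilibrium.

Total revenue = 427866

Set Qd = Qs: 3677 - 7P = 1589 + 5P, so 2088 = 12P and P* = 174.
Then Q* = 3677 - 7(174) = 2459.
Total revenue = P* × Q* = 174 × 2459 = 427866.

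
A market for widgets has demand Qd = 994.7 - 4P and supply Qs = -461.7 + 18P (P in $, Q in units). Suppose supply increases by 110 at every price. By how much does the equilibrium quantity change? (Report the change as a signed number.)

Set Qd = Qs: 994.7 - 4P = -461.7 + 18P, so 1456.4 = 22P and P* = 66.2.
Substitute back: Q* = 994.7 - 4(66.2) = 729.9.
After the shift, supply is Qs = -351.7 + 18P.
The new intersection has 1346.4 = 22P, i.e. P = 61.2, Q = 749.9.
ΔQ = 749.9 - 729.9 = 20.

ΔQ = 20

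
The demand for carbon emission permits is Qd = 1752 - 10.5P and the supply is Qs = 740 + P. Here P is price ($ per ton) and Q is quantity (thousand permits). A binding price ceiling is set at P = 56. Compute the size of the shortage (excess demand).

Shortage = 368

At P = 56: Qd = 1164 and Qs = 796.
Shortage = Qd - Qs = 1164 - 796 = 368.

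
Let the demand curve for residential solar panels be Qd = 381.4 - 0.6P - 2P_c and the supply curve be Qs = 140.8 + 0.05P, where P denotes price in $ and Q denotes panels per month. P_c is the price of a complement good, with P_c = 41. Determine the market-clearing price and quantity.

With P_c = 41, demand is Qd = 299.4 - 0.6P.
At equilibrium Qd = Qs, so 299.4 - 0.6P = 140.8 + 0.05P; collecting terms, 158.6 = 0.65P and P* = 244.
Substitute back: Q* = 299.4 - 0.6(244) = 153.

P* = 244, Q* = 153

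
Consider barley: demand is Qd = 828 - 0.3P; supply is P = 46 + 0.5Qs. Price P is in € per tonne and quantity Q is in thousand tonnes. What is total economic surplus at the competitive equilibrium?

Total surplus = 960756

Rewriting in direct form: Qs = -92 + 2P.
The market clears where 828 - 0.3P = -92 + 2P. Rearranging, 2.3P = 920, hence P* = 400.
From the demand curve, Q* = 828 - 0.3(400) = 708.
Demand choke price = 2760; supply choke price = 46. CS = ½(2760 - 400)(708) = 835440; PS = ½(400 - 46)(708) = 125316. Total surplus = 960756.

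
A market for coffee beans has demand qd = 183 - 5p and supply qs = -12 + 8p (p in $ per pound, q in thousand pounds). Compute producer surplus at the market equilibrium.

At equilibrium qd = qs, so 183 - 5p = -12 + 8p; collecting terms, 195 = 13p and p* = 15.
Plugging p* into demand: q* = 183 - 5(15) = 108.
Supply choke price (qs = 0): p = 1.5. Producer surplus = ½ × (15 - 1.5) × 108 = 729.

Producer surplus = 729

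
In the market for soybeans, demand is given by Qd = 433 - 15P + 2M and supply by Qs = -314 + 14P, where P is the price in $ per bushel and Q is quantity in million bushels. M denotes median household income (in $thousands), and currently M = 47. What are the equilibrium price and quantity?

P* = 29, Q* = 92

With M = 47, demand is Qd = 527 - 15P.
Equating demand and supply, 527 - 15P = -314 + 14P gives 29P = 841, so P* = 29.
Then Q* = 527 - 15(29) = 92.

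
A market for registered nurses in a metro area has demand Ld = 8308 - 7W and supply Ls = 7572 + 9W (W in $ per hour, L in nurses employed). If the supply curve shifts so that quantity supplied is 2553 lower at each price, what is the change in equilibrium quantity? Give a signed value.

ΔL = -1116.9375

Set Ld = Ls: 8308 - 7W = 7572 + 9W, so 736 = 16W and W* = 46.
From the demand curve, L* = 8308 - 7(46) = 7986.
After the shift, supply is Ls = 5019 + 9W.
Re-solving, 16W = 3289 gives W = 205.5625 and L = 6869.0625.
ΔL = 6869.0625 - 7986 = -1116.9375.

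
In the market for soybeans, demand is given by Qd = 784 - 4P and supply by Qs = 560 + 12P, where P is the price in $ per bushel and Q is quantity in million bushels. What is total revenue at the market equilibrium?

Set Qd = Qs: 784 - 4P = 560 + 12P, so 224 = 16P and P* = 14.
Substitute back: Q* = 784 - 4(14) = 728.
Total revenue = P* × Q* = 14 × 728 = 10192.

Total revenue = 10192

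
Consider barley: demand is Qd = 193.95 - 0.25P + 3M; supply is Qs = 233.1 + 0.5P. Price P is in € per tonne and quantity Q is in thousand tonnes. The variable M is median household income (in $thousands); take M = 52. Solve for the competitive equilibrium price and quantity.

P* = 155.8, Q* = 311

With M = 52, demand is Qd = 349.95 - 0.25P.
The market clears where 349.95 - 0.25P = 233.1 + 0.5P. Rearranging, 0.75P = 116.85, hence P* = 155.8.
Then Q* = 349.95 - 0.25(155.8) = 311.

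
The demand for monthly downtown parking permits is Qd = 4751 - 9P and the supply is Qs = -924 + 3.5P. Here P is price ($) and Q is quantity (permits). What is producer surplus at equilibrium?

The market clears where 4751 - 9P = -924 + 3.5P. Rearranging, 12.5P = 5675, hence P* = 454.
From the demand curve, Q* = 4751 - 9(454) = 665.
Supply choke price (Qs = 0): P = 264. Producer surplus = ½ × (454 - 264) × 665 = 63175.

Producer surplus = 63175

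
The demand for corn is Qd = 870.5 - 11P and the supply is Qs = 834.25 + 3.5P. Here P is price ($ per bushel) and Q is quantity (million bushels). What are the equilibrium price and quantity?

The market clears where 870.5 - 11P = 834.25 + 3.5P. Rearranging, 14.5P = 36.25, hence P* = 2.5.
From the demand curve, Q* = 870.5 - 11(2.5) = 843.

P* = 2.5, Q* = 843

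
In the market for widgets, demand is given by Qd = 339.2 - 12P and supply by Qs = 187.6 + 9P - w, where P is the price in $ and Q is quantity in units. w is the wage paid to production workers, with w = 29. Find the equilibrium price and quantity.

With w = 29, supply is Qs = 158.6 + 9P.
At equilibrium Qd = Qs, so 339.2 - 12P = 158.6 + 9P; collecting terms, 180.6 = 21P and P* = 8.6.
Plugging P* into demand: Q* = 339.2 - 12(8.6) = 236.

P* = 8.6, Q* = 236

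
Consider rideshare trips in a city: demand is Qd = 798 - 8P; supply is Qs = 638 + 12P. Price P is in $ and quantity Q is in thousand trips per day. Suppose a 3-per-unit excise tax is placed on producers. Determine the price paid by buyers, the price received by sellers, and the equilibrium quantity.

P_b = 9.8, P_s = 6.8, Q = 719.6

Producers keep P_s = P_b - 3 per unit, so supply in terms of the buyer price is Qs = 602 + 12P_b.
Equate demand and the shifted supply: 798 - 8P_b = 602 + 12P_b, giving 20P_b = 196, so P_b = 9.8.
Then P_s = 9.8 - 3 = 6.8 and Q = 798 - 8(9.8) = 719.6.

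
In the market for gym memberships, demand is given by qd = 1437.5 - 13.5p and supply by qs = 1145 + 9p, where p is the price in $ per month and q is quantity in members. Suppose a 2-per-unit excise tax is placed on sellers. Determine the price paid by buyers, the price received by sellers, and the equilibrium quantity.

p_b = 13.8, p_s = 11.8, q = 1251.2

Sellers keep p_s = p_b - 2 per unit, so supply in terms of the buyer price is qs = 1127 + 9p_b.
Set qd = qs: 1437.5 - 13.5p_b = 1127 + 9p_b, so 310.5 = 22.5p_b and p_b = 13.8.
So p_s = 11.8 and the quantity traded is q = 1437.5 - 13.5(13.8) = 1251.2.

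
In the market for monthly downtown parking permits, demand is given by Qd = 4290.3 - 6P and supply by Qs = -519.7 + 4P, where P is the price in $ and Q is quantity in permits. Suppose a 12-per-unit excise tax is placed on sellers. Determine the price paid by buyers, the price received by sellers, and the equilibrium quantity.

P_b = 485.8, P_s = 473.8, Q = 1375.5

Sellers keep P_s = P_b - 12 per unit, so supply in terms of the buyer price is Qs = -567.7 + 4P_b.
Set Qd = Qs: 4290.3 - 6P_b = -567.7 + 4P_b, so 4858 = 10P_b and P_b = 485.8.
So P_s = 473.8 and the quantity traded is Q = 4290.3 - 6(485.8) = 1375.5.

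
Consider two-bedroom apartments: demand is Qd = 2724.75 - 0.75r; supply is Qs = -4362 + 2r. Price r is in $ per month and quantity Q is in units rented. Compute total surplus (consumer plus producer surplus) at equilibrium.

Equating demand and supply, 2724.75 - 0.75r = -4362 + 2r gives 2.75r = 7086.75, so r* = 2577.
Then Q* = 2724.75 - 0.75(2577) = 792.
Demand choke price = 3633; supply choke price = 2181. CS = ½(3633 - 2577)(792) = 418176; PS = ½(2577 - 2181)(792) = 156816. Total surplus = 574992.

Total surplus = 574992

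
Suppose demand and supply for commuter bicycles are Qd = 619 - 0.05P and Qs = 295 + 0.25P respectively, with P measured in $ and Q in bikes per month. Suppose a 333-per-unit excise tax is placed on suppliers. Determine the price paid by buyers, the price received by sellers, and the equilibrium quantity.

The tax drives a wedge P_b - P_s = 333. Substituting P_s = P_b - 333 into supply: Qs = 211.75 + 0.25P_b.
Set Qd = Qs: 619 - 0.05P_b = 211.75 + 0.25P_b, so 407.25 = 0.3P_b and P_b = 1357.5.
So P_s = 1024.5 and the quantity traded is Q = 619 - 0.05(1357.5) = 551.125.

P_b = 1357.5, P_s = 1024.5, Q = 551.125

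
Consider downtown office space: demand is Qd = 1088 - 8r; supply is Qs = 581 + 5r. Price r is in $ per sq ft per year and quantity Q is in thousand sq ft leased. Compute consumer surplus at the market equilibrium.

At equilibrium Qd = Qs, so 1088 - 8r = 581 + 5r; collecting terms, 507 = 13r and r* = 39.
From the demand curve, Q* = 1088 - 8(39) = 776.
Demand choke price (Qd = 0): r = 1088/8 = 136. Consumer surplus = ½ × (136 - 39) × 776 = 37636.

Consumer surplus = 37636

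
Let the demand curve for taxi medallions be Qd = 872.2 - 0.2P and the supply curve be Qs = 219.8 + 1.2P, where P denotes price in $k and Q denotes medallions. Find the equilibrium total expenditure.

Total expenditure = 363014

Equating demand and supply, 872.2 - 0.2P = 219.8 + 1.2P gives 1.4P = 652.4, so P* = 466.
Substitute back: Q* = 872.2 - 0.2(466) = 779.
Total expenditure = P* × Q* = 466 × 779 = 363014.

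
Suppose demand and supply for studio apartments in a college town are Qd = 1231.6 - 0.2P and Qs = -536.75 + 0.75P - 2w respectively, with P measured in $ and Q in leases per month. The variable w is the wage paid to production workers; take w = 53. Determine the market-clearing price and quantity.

With w = 53, supply is Qs = -642.75 + 0.75P.
The market clears where 1231.6 - 0.2P = -642.75 + 0.75P. Rearranging, 0.95P = 1874.35, hence P* = 1973.
From the demand curve, Q* = 1231.6 - 0.2(1973) = 837.

P* = 1973, Q* = 837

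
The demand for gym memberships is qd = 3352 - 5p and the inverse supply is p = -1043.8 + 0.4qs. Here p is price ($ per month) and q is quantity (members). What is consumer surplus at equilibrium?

Consumer surplus = 816244.9

Solving each curve for q: qs = 2609.5 + 2.5p.
Set qd = qs: 3352 - 5p = 2609.5 + 2.5p, so 742.5 = 7.5p and p* = 99.
Then q* = 3352 - 5(99) = 2857.
Demand choke price (qd = 0): p = 3352/5 = 670.4. Consumer surplus = ½ × (670.4 - 99) × 2857 = 816244.9.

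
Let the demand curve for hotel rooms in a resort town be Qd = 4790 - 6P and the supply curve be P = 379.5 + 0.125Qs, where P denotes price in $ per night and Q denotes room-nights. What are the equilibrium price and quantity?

Rewriting in direct form: Qs = -3036 + 8P.
Equating demand and supply, 4790 - 6P = -3036 + 8P gives 14P = 7826, so P* = 559.
Substitute back: Q* = 4790 - 6(559) = 1436.

P* = 559, Q* = 1436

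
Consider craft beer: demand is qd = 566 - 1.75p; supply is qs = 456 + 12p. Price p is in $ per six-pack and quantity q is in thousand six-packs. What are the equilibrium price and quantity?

Set qd = qs: 566 - 1.75p = 456 + 12p, so 110 = 13.75p and p* = 8.
Substitute back: q* = 566 - 1.75(8) = 552.

p* = 8, q* = 552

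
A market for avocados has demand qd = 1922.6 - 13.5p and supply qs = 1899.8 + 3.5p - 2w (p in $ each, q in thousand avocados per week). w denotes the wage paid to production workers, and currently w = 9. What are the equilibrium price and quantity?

With w = 9, supply is qs = 1881.8 + 3.5p.
The market clears where 1922.6 - 13.5p = 1881.8 + 3.5p. Rearranging, 17p = 40.8, hence p* = 2.4.
Plugging p* into demand: q* = 1922.6 - 13.5(2.4) = 1890.2.

p* = 2.4, q* = 1890.2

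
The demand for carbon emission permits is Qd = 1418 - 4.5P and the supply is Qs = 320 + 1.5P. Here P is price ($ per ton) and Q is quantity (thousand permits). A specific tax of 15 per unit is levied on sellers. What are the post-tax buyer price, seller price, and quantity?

With a tax of 15 on sellers, they supply based on the net price P_s = P_b - 15, so Qs = 297.5 + 1.5P_b.
Set Qd = Qs: 1418 - 4.5P_b = 297.5 + 1.5P_b, so 1120.5 = 6P_b and P_b = 186.75.
So P_s = 171.75 and the quantity traded is Q = 1418 - 4.5(186.75) = 577.625.

P_b = 186.75, P_s = 171.75, Q = 577.625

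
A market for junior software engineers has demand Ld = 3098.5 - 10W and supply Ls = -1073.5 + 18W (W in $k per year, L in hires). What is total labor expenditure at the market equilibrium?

Set Ld = Ls: 3098.5 - 10W = -1073.5 + 18W, so 4172 = 28W and W* = 149.
Then L* = 3098.5 - 10(149) = 1608.5.
Total labor expenditure = W* × L* = 149 × 1608.5 = 239666.5.

Total labor expenditure = 239666.5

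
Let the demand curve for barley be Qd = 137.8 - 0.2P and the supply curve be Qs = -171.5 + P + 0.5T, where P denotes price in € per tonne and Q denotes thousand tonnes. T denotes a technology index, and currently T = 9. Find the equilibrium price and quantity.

With T = 9, supply is Qs = -167 + P.
The market clears where 137.8 - 0.2P = -167 + P. Rearranging, 1.2P = 304.8, hence P* = 254.
Plugging P* into demand: Q* = 137.8 - 0.2(254) = 87.

P* = 254, Q* = 87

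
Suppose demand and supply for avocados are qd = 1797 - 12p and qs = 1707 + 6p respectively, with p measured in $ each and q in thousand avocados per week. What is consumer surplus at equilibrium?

Equating demand and supply, 1797 - 12p = 1707 + 6p gives 18p = 90, so p* = 5.
Then q* = 1797 - 12(5) = 1737.
Demand choke price (qd = 0): p = 1797/12 = 149.75. Consumer surplus = ½ × (149.75 - 5) × 1737 = 125715.375.

Consumer surplus = 125715.375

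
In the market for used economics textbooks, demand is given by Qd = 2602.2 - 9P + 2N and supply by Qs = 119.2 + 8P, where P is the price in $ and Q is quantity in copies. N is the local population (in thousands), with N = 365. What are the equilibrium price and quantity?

With N = 365, demand is Qd = 3332.2 - 9P.
Set Qd = Qs: 3332.2 - 9P = 119.2 + 8P, so 3213 = 17P and P* = 189.
Plugging P* into demand: Q* = 3332.2 - 9(189) = 1631.2.

P* = 189, Q* = 1631.2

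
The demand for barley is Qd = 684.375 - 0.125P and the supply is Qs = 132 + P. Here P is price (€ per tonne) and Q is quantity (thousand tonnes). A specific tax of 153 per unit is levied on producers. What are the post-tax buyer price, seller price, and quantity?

P_b = 627, P_s = 474, Q = 606

Producers keep P_s = P_b - 153 per unit, so supply in terms of the buyer price is Qs = -21 + P_b.
Equate demand and the shifted supply: 684.375 - 0.125P_b = -21 + P_b, giving 1.125P_b = 705.375, so P_b = 627.
Then P_s = 627 - 153 = 474 and Q = 684.375 - 0.125(627) = 606.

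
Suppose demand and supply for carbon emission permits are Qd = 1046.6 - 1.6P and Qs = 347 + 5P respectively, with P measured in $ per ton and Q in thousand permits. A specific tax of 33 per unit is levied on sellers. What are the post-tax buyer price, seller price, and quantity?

Sellers keep P_s = P_b - 33 per unit, so supply in terms of the buyer price is Qs = 182 + 5P_b.
Equate demand and the shifted supply: 1046.6 - 1.6P_b = 182 + 5P_b, giving 6.6P_b = 864.6, so P_b = 131.
So P_s = 98 and the quantity traded is Q = 1046.6 - 1.6(131) = 837.

P_b = 131, P_s = 98, Q = 837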